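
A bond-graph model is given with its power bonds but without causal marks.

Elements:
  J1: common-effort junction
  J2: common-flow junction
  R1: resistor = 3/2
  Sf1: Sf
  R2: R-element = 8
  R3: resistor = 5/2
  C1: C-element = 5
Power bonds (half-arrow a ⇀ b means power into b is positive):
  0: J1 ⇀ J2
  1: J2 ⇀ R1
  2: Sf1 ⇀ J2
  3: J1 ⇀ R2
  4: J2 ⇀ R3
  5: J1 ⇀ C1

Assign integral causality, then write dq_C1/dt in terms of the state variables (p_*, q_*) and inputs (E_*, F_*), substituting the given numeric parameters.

dq_C1/dt = -F_Sf1 - q_C1/40

b2 |Sf1  (Sf1 (Sf) sets flow on bond)
b0 |J2  (J2 flow already set via bond 2)
b1 |J2  (1-jn J2 has f-setter on 2)
b4 |J2  (J2 flow already set via bond 2)
b5 |J1  (C1 integral (e out))
b3 |R2  (J1 effort already set via bond 5)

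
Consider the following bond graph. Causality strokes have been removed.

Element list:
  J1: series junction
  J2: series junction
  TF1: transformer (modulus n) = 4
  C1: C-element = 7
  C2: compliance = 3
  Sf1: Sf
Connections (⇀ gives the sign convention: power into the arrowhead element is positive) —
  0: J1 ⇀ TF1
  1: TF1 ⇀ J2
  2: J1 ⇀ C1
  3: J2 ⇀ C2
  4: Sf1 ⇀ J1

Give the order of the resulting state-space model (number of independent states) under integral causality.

2  (C1, C2 all integral)

#4 →Sf1  (Sf1 fixes flow; stroke at Sf1)
#0 →J1  (1-jn J1 has f-setter on 4)
#2 →J1  (common-f at J1 fixed by 4)
#1 →TF1  (TF TF1: opposite of bond 0)
#3 →J2  (common-f at J2 fixed by 1)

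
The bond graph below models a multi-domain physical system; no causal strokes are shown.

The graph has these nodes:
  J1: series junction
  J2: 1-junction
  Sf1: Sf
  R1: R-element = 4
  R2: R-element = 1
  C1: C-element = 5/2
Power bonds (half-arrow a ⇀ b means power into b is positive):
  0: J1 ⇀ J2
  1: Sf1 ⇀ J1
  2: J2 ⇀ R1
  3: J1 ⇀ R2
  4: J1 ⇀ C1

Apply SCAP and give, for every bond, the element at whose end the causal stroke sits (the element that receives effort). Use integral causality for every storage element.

bond 0 |J1
bond 1 |Sf1
bond 2 |J2
bond 3 |J1
bond 4 |J1

β1 |Sf1  (Sf1 fixes flow; stroke at Sf1)
β0 |J1  (J1 flow already set via bond 1)
β3 |J1  (J1 flow already set via bond 1)
β4 |J1  (1-jn J1 has f-setter on 1)
β2 |J2  (1-jn J2 has f-setter on 0)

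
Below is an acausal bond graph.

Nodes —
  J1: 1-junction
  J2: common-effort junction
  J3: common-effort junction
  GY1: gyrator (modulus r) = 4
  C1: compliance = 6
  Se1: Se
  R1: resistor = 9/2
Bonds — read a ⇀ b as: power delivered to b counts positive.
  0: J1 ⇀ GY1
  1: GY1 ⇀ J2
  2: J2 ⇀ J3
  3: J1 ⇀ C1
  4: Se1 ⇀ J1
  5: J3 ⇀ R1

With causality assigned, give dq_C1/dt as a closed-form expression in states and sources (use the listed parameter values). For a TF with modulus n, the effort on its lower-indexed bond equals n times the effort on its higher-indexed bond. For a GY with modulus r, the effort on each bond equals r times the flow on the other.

β4 |J1  (Se1 (Se) sets effort on bond)
β3 |J1  (C1 integral (e out))
β0 |GY1  (closing 1-jn rule on J1)
β1 |GY1  (GY1 both-in/both-out from 0)
β2 |J2  (J2: last free bond brings effort in)
β5 |J3  (only one effort-in slot at J3)

dq_C1/dt = 9*E_Se1/32 - 3*q_C1/64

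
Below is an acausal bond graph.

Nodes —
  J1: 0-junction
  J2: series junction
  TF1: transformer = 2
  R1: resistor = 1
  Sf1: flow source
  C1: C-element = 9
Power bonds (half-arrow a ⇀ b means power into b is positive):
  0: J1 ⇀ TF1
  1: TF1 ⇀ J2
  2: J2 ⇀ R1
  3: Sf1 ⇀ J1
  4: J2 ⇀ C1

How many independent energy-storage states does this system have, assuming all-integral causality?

#3 |Sf1  (Sf1 fixes flow; stroke at Sf1)
#0 |J1  (J1: last free bond brings effort in)
#1 |TF1  (through TF1, causality passes straight; one stroke at TF1)
#2 |J2  (1-jn J2 has f-setter on 1)
#4 |J2  (J2 flow already set via bond 1)

1  (C1 all integral)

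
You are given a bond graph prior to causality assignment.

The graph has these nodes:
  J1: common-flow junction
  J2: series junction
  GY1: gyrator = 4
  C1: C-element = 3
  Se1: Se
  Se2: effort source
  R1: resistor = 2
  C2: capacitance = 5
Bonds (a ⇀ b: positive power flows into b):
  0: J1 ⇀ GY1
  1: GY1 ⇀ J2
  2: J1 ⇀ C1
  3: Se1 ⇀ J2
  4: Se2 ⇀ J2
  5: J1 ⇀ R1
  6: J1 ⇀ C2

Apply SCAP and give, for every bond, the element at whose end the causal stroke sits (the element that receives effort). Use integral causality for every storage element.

#3 |J2  (Se1 fixes effort; stroke away)
#4 |J2  (Se2 fixes effort; stroke away)
#1 |GY1  (J2: last free bond brings flow in)
#0 |GY1  (GY GY1: same side as bond 1)
#2 |J1  (1-jn J1 has f-setter on 0)
#5 |J1  (J1 flow already set via bond 0)
#6 |J1  (common-f at J1 fixed by 0)

#0 stroke at GY1
#1 stroke at GY1
#2 stroke at J1
#3 stroke at J2
#4 stroke at J2
#5 stroke at J1
#6 stroke at J1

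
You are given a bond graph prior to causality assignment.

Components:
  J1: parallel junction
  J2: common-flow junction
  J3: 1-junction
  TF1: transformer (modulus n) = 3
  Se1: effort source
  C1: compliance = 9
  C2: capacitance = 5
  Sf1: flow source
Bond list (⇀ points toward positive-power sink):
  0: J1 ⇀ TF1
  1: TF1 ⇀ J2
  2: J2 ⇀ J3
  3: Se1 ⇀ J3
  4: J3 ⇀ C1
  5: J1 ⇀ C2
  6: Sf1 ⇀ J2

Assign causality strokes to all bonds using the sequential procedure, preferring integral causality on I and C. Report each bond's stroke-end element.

#3 |J3  (Se1: effort source, stroke at far end)
#6 |Sf1  (Sf1: flow source, stroke at near end)
#1 |J2  (1-jn J2 has f-setter on 6)
#2 |J2  (common-f at J2 fixed by 6)
#4 |J3  (J3 flow already set via bond 2)
#0 |TF1  (TF1 one-in-one-out from 1)
#5 |J1  (J1: last free bond brings effort in)

β0 |TF1
β1 |J2
β2 |J2
β3 |J3
β4 |J3
β5 |J1
β6 |Sf1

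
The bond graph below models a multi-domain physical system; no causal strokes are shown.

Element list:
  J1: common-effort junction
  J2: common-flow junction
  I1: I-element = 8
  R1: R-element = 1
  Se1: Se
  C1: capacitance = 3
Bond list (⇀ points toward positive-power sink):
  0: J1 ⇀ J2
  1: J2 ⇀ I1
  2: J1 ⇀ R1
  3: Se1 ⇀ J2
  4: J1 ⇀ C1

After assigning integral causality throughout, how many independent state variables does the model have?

2  (C1, I1 all integral)

b3 →J2  (Se1: effort source, stroke at far end)
b1 →I1  (prefer integral on I1)
b0 →J2  (1-jn J2 has f-setter on 1)
b4 →J1  (C1 outputs effort q/C1)
b2 →R1  (J1 effort already set via bond 4)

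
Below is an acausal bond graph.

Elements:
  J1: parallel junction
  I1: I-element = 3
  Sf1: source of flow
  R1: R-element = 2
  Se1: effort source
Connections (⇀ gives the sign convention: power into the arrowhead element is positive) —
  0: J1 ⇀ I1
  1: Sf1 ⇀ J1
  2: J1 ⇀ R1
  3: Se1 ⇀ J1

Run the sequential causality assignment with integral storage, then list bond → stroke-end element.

#1 |Sf1  (Sf1 fixes flow; stroke at Sf1)
#3 |J1  (Se1: effort source, stroke at far end)
#0 |I1  (common-e at J1 fixed by 3)
#2 |R1  (common-e at J1 fixed by 3)

β0 →I1
β1 →Sf1
β2 →R1
β3 →J1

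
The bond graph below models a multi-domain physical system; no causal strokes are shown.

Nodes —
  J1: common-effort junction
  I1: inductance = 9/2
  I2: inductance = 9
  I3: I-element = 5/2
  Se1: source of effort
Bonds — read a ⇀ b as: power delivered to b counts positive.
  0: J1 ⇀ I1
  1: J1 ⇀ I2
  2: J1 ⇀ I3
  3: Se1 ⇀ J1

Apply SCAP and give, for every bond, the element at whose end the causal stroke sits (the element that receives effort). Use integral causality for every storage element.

#0 stroke at I1
#1 stroke at I2
#2 stroke at I3
#3 stroke at J1

b3 stroke at J1  (Se1 fixes effort; stroke away)
b0 stroke at I1  (0-jn J1 has e-setter on 3)
b1 stroke at I2  (J1: bond 3 brought effort, rest push out)
b2 stroke at I3  (J1 effort already set via bond 3)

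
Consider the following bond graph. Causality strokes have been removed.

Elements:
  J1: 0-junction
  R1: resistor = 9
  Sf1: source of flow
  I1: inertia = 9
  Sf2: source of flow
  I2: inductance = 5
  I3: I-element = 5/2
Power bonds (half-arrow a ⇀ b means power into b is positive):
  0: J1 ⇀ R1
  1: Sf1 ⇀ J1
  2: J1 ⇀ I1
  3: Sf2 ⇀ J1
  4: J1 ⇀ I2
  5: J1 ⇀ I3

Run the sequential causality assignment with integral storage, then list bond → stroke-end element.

#0 stroke→J1
#1 stroke→Sf1
#2 stroke→I1
#3 stroke→Sf2
#4 stroke→I2
#5 stroke→I3

β1 stroke at Sf1  (Sf1: flow source, stroke at near end)
β3 stroke at Sf2  (Sf2: flow source, stroke at near end)
β2 stroke at I1  (I1 integral (f out))
β4 stroke at I2  (I2: I, integral causality)
β5 stroke at I3  (prefer integral on I3)
β0 stroke at J1  (closing 0-jn rule on J1)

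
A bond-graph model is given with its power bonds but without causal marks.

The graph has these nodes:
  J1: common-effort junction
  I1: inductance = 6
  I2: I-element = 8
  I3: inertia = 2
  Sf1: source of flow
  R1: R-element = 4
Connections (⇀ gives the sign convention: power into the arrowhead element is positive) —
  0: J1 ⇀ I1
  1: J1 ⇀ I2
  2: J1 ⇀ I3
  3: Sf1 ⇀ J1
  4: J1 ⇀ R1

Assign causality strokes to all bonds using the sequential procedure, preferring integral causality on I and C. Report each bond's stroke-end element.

β3 |Sf1  (Sf1 (Sf) sets flow on bond)
β0 |I1  (I1 integral (f out))
β1 |I2  (I2 outputs flow p/I2)
β2 |I3  (I3: I, integral causality)
β4 |J1  (J1: last free bond brings effort in)

bond 0 →I1
bond 1 →I2
bond 2 →I3
bond 3 →Sf1
bond 4 →J1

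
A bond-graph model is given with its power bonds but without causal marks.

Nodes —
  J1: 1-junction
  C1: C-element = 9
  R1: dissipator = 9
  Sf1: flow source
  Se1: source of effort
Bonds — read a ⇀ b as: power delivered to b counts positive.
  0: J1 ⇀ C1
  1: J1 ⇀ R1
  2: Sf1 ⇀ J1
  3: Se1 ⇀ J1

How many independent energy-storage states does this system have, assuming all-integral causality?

β2 stroke→Sf1  (Sf1 (Sf) sets flow on bond)
β3 stroke→J1  (Se1: effort source, stroke at far end)
β0 stroke→J1  (J1 flow already set via bond 2)
β1 stroke→J1  (common-f at J1 fixed by 2)

1  (C1 all integral)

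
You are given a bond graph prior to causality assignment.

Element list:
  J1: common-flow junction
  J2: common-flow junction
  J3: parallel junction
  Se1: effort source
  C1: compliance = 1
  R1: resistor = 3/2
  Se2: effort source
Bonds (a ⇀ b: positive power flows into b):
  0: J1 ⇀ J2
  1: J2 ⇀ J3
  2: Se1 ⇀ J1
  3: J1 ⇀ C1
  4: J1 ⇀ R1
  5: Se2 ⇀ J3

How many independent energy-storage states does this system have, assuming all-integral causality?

#2 |J1  (Se1 fixes effort; stroke away)
#5 |J3  (source Se2 imposes e)
#1 |J2  (common-e at J3 fixed by 5)
#0 |J1  (J2: last free bond brings flow in)
#3 |J1  (C1 outputs effort q/C1)
#4 |R1  (only one flow-in slot at J1)

1  (C1 all integral)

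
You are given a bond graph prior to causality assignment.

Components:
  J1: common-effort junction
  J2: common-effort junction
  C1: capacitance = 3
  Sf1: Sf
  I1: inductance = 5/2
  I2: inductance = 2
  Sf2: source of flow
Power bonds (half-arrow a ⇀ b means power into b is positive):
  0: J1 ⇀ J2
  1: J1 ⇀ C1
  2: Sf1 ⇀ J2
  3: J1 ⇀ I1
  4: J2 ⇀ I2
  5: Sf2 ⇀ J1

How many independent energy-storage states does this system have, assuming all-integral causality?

β2 stroke at Sf1  (Sf1 fixes flow; stroke at Sf1)
β5 stroke at Sf2  (Sf2 (Sf) sets flow on bond)
β1 stroke at J1  (C1: C, integral causality)
β0 stroke at J2  (J1: bond 1 brought effort, rest push out)
β3 stroke at I1  (J1 effort already set via bond 1)
β4 stroke at I2  (common-e at J2 fixed by 0)

3  (C1, I1, I2 all integral)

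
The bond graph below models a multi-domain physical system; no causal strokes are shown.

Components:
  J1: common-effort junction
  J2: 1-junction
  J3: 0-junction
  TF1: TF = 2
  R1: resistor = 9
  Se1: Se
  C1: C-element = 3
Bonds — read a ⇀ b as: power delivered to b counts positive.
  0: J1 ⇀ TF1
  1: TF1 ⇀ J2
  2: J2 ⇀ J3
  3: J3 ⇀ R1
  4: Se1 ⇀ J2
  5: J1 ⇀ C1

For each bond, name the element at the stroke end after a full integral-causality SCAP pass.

bond 4 stroke at J2  (Se1 (Se) sets effort on bond)
bond 5 stroke at J1  (prefer integral on C1)
bond 0 stroke at TF1  (J1 effort already set via bond 5)
bond 1 stroke at J2  (TF1: transformer flips bond 0)
bond 2 stroke at J3  (closing 1-jn rule on J2)
bond 3 stroke at R1  (0-jn J3 has e-setter on 2)

β0 →TF1
β1 →J2
β2 →J3
β3 →R1
β4 →J2
β5 →J1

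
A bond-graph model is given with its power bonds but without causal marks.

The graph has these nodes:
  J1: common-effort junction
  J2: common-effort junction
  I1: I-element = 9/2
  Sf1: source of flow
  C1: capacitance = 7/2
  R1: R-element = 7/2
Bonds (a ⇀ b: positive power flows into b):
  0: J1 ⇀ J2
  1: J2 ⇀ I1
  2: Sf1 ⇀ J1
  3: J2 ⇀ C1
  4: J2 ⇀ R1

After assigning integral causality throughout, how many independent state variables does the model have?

#2 stroke→Sf1  (source Sf1 imposes f)
#0 stroke→J1  (only one effort-in slot at J1)
#1 stroke→I1  (I1 outputs flow p/I1)
#3 stroke→J2  (C1 outputs effort q/C1)
#4 stroke→R1  (J2 effort already set via bond 3)

2  (C1, I1 all integral)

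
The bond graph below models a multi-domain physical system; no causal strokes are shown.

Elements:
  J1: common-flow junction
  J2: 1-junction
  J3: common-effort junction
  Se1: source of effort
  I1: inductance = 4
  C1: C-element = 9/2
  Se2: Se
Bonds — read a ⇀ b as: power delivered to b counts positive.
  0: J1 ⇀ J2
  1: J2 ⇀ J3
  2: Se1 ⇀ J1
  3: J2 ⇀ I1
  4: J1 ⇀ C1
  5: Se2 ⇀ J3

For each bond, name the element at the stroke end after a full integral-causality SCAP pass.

bond 0 |J2
bond 1 |J2
bond 2 |J1
bond 3 |I1
bond 4 |J1
bond 5 |J3

bond 2 →J1  (Se1 (Se) sets effort on bond)
bond 5 →J3  (source Se2 imposes e)
bond 1 →J2  (J3 effort already set via bond 5)
bond 3 →I1  (prefer integral on I1)
bond 0 →J2  (common-f at J2 fixed by 3)
bond 4 →J1  (common-f at J1 fixed by 0)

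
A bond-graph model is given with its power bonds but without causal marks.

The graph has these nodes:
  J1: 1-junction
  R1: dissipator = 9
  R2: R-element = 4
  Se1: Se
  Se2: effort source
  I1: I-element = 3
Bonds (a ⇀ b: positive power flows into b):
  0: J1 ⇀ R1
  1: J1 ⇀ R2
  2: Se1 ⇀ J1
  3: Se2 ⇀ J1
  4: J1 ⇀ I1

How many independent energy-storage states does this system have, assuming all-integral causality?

#2 →J1  (Se1 (Se) sets effort on bond)
#3 →J1  (Se2: effort source, stroke at far end)
#4 →I1  (I1: I, integral causality)
#0 →J1  (J1 flow already set via bond 4)
#1 →J1  (J1: bond 4 brought flow, rest push out)

1  (I1 all integral)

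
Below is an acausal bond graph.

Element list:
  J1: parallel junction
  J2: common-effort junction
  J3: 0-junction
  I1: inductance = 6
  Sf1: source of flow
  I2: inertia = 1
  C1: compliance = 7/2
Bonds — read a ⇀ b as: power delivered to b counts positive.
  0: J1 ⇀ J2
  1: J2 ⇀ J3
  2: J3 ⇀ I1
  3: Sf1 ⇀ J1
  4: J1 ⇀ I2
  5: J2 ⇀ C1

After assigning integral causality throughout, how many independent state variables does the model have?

#3 |Sf1  (source Sf1 imposes f)
#2 |I1  (prefer integral on I1)
#1 |J3  (J3: last free bond brings effort in)
#4 |I2  (I2: I, integral causality)
#0 |J1  (closing 0-jn rule on J1)
#5 |J2  (J2: last free bond brings effort in)

3  (C1, I1, I2 all integral)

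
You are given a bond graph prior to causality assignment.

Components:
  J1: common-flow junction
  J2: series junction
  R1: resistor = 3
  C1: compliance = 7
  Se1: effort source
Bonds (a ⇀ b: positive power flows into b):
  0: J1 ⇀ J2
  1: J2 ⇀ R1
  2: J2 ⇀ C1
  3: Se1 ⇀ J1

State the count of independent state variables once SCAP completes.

1  (C1 all integral)

#3 |J1  (Se1 fixes effort; stroke away)
#0 |J2  (only one flow-in slot at J1)
#2 |J2  (C1 outputs effort q/C1)
#1 |R1  (J2 needs exactly one f-in)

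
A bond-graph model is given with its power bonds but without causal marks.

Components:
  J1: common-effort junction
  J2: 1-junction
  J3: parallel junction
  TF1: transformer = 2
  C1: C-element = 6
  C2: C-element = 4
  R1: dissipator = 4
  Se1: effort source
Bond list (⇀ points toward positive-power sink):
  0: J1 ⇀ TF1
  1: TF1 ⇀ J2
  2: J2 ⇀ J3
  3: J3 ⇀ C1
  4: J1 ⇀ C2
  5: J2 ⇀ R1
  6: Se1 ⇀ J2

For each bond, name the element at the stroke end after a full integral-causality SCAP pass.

bond 6 →J2  (source Se1 imposes e)
bond 3 →J3  (C1: C, integral causality)
bond 2 →J2  (J3 effort already set via bond 3)
bond 4 →J1  (C2: C, integral causality)
bond 0 →TF1  (J1: bond 4 brought effort, rest push out)
bond 1 →J2  (TF1: transformer flips bond 0)
bond 5 →R1  (only one flow-in slot at J2)

b0 stroke at TF1
b1 stroke at J2
b2 stroke at J2
b3 stroke at J3
b4 stroke at J1
b5 stroke at R1
b6 stroke at J2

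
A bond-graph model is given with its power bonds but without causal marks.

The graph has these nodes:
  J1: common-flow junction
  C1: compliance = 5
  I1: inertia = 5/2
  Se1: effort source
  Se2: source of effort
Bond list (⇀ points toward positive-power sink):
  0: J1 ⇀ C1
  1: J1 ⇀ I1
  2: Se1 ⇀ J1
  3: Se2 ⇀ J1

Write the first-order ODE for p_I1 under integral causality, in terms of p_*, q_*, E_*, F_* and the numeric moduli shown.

dp_I1/dt = E_Se1 + E_Se2 - q_C1/5

#2 →J1  (source Se1 imposes e)
#3 →J1  (Se2: effort source, stroke at far end)
#0 →J1  (C1 outputs effort q/C1)
#1 →I1  (J1: last free bond brings flow in)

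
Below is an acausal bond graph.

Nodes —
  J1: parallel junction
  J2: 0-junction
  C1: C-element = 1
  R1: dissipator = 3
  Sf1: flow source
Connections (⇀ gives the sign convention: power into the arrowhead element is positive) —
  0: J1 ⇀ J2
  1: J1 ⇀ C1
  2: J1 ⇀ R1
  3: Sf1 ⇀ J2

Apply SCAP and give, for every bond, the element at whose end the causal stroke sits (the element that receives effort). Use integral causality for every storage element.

β0 →J2
β1 →J1
β2 →R1
β3 →Sf1

bond 3 →Sf1  (source Sf1 imposes f)
bond 0 →J2  (J2: last free bond brings effort in)
bond 1 →J1  (prefer integral on C1)
bond 2 →R1  (0-jn J1 has e-setter on 1)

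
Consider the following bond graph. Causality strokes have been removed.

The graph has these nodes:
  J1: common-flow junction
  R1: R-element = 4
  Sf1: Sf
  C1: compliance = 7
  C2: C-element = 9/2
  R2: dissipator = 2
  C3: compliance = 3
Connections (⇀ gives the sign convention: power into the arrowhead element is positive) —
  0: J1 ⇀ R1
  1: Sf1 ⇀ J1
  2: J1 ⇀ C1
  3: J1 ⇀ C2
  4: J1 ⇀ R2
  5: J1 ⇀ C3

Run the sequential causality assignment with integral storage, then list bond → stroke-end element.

β1 stroke at Sf1  (Sf1 fixes flow; stroke at Sf1)
β0 stroke at J1  (common-f at J1 fixed by 1)
β2 stroke at J1  (1-jn J1 has f-setter on 1)
β3 stroke at J1  (J1: bond 1 brought flow, rest push out)
β4 stroke at J1  (J1: bond 1 brought flow, rest push out)
β5 stroke at J1  (1-jn J1 has f-setter on 1)

β0 →J1
β1 →Sf1
β2 →J1
β3 →J1
β4 →J1
β5 →J1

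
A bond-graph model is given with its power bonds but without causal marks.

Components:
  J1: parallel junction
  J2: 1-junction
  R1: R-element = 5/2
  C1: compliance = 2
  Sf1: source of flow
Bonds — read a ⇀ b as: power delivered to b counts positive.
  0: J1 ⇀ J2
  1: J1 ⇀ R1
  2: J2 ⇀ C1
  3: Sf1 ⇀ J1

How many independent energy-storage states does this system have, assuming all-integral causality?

b3 stroke→Sf1  (Sf1: flow source, stroke at near end)
b2 stroke→J2  (prefer integral on C1)
b0 stroke→J1  (J2 needs exactly one f-in)
b1 stroke→R1  (J1 effort already set via bond 0)

1  (C1 all integral)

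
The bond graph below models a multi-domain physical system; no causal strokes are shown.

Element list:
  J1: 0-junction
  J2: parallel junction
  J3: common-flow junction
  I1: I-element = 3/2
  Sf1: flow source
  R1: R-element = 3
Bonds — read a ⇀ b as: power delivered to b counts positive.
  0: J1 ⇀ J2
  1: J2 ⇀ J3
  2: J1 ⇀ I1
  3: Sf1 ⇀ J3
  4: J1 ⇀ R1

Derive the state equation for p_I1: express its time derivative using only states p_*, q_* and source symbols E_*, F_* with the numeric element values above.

b3 stroke→Sf1  (Sf1: flow source, stroke at near end)
b1 stroke→J3  (J3: bond 3 brought flow, rest push out)
b0 stroke→J2  (only one effort-in slot at J2)
b2 stroke→I1  (prefer integral on I1)
b4 stroke→J1  (J1 needs exactly one e-in)

dp_I1/dt = -3*F_Sf1 - 2*p_I1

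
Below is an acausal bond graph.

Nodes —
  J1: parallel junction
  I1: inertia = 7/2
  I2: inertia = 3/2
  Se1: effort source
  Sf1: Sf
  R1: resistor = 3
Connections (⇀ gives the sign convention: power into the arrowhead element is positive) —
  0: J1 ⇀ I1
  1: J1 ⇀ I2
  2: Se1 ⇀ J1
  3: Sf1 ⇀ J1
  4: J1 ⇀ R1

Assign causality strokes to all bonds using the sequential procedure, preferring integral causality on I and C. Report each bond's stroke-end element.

#0 stroke→I1
#1 stroke→I2
#2 stroke→J1
#3 stroke→Sf1
#4 stroke→R1

β2 →J1  (source Se1 imposes e)
β3 →Sf1  (Sf1 fixes flow; stroke at Sf1)
β0 →I1  (J1: bond 2 brought effort, rest push out)
β1 →I2  (J1 effort already set via bond 2)
β4 →R1  (J1 effort already set via bond 2)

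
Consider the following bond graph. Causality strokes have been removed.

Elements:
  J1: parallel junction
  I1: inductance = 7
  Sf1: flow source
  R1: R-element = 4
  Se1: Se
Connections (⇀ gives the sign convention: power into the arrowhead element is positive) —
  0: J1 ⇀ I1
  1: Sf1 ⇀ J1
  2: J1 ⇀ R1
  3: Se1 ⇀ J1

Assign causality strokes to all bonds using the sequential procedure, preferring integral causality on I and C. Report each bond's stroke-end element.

b1 stroke at Sf1  (Sf1 fixes flow; stroke at Sf1)
b3 stroke at J1  (source Se1 imposes e)
b0 stroke at I1  (common-e at J1 fixed by 3)
b2 stroke at R1  (0-jn J1 has e-setter on 3)

bond 0 stroke→I1
bond 1 stroke→Sf1
bond 2 stroke→R1
bond 3 stroke→J1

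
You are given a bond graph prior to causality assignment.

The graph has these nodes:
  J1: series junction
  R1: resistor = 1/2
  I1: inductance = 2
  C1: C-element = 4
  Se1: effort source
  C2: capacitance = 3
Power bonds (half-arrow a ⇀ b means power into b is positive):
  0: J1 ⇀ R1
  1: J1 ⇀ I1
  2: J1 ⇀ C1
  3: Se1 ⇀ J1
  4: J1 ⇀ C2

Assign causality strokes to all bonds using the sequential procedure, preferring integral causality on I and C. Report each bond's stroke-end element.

β3 →J1  (Se1 (Se) sets effort on bond)
β1 →I1  (prefer integral on I1)
β0 →J1  (J1: bond 1 brought flow, rest push out)
β2 →J1  (common-f at J1 fixed by 1)
β4 →J1  (J1 flow already set via bond 1)

#0 stroke→J1
#1 stroke→I1
#2 stroke→J1
#3 stroke→J1
#4 stroke→J1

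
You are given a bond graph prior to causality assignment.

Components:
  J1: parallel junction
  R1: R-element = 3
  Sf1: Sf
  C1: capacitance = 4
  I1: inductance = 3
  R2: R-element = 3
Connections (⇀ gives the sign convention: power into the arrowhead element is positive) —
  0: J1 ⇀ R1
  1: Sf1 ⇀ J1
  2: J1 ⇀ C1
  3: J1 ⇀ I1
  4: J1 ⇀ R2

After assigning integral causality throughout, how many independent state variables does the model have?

2  (C1, I1 all integral)

#1 |Sf1  (Sf1 fixes flow; stroke at Sf1)
#2 |J1  (C1 integral (e out))
#0 |R1  (common-e at J1 fixed by 2)
#3 |I1  (0-jn J1 has e-setter on 2)
#4 |R2  (J1 effort already set via bond 2)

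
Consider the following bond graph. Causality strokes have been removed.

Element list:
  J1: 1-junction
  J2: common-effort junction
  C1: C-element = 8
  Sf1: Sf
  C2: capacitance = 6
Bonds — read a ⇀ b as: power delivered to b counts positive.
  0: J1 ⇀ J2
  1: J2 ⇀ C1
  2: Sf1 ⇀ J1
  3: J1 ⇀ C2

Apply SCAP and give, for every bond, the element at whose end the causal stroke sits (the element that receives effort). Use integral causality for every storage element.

β0 stroke→J1
β1 stroke→J2
β2 stroke→Sf1
β3 stroke→J1

bond 2 stroke→Sf1  (source Sf1 imposes f)
bond 0 stroke→J1  (1-jn J1 has f-setter on 2)
bond 3 stroke→J1  (1-jn J1 has f-setter on 2)
bond 1 stroke→J2  (closing 0-jn rule on J2)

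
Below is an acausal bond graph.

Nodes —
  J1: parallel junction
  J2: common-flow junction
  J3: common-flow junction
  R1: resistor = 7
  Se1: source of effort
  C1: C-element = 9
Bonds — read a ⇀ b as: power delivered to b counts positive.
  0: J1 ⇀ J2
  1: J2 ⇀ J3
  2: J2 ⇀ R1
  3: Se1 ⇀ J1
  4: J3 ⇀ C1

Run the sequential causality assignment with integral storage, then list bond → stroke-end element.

b0 stroke→J2
b1 stroke→J2
b2 stroke→R1
b3 stroke→J1
b4 stroke→J3

β3 →J1  (Se1 (Se) sets effort on bond)
β0 →J2  (J1: bond 3 brought effort, rest push out)
β4 →J3  (C1: C, integral causality)
β1 →J2  (closing 1-jn rule on J3)
β2 →R1  (J2: last free bond brings flow in)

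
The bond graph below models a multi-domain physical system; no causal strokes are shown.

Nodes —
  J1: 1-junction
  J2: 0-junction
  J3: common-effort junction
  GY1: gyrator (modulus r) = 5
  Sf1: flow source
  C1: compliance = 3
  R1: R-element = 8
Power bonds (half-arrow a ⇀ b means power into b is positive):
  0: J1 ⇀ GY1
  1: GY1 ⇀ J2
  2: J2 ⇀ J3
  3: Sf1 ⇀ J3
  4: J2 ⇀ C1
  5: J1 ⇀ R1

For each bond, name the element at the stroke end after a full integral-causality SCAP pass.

bond 0 |GY1
bond 1 |GY1
bond 2 |J3
bond 3 |Sf1
bond 4 |J2
bond 5 |J1

#3 stroke→Sf1  (Sf1 (Sf) sets flow on bond)
#2 stroke→J3  (only one effort-in slot at J3)
#4 stroke→J2  (C1: C, integral causality)
#1 stroke→GY1  (J2: bond 4 brought effort, rest push out)
#0 stroke→GY1  (GY1: gyrator matches bond 1)
#5 stroke→J1  (common-f at J1 fixed by 0)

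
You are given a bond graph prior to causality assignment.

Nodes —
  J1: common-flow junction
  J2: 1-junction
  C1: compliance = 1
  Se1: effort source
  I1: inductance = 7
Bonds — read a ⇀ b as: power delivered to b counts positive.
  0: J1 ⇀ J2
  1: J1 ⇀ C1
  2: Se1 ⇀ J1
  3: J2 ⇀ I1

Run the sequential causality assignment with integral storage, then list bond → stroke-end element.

bond 2 |J1  (source Se1 imposes e)
bond 1 |J1  (C1 integral (e out))
bond 0 |J2  (closing 1-jn rule on J1)
bond 3 |I1  (closing 1-jn rule on J2)

b0 →J2
b1 →J1
b2 →J1
b3 →I1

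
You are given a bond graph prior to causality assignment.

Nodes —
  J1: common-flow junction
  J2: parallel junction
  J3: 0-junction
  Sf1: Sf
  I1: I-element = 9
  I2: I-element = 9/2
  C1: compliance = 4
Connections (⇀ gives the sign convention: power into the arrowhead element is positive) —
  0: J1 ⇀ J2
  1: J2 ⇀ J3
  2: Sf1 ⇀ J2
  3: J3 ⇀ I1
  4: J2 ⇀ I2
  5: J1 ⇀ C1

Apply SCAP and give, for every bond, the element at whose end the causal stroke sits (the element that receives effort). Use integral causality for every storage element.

β2 stroke at Sf1  (Sf1: flow source, stroke at near end)
β3 stroke at I1  (prefer integral on I1)
β1 stroke at J3  (closing 0-jn rule on J3)
β4 stroke at I2  (I2 outputs flow p/I2)
β0 stroke at J2  (closing 0-jn rule on J2)
β5 stroke at J1  (common-f at J1 fixed by 0)

b0 stroke→J2
b1 stroke→J3
b2 stroke→Sf1
b3 stroke→I1
b4 stroke→I2
b5 stroke→J1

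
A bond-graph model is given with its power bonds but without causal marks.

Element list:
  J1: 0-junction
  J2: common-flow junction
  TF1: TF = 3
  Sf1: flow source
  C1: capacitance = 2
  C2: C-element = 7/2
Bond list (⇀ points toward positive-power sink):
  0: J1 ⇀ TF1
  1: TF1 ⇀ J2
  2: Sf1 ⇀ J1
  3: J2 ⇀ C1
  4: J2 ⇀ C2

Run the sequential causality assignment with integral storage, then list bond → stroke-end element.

bond 2 stroke at Sf1  (Sf1: flow source, stroke at near end)
bond 0 stroke at J1  (closing 0-jn rule on J1)
bond 1 stroke at TF1  (TF1 one-in-one-out from 0)
bond 3 stroke at J2  (J2 flow already set via bond 1)
bond 4 stroke at J2  (common-f at J2 fixed by 1)

b0 |J1
b1 |TF1
b2 |Sf1
b3 |J2
b4 |J2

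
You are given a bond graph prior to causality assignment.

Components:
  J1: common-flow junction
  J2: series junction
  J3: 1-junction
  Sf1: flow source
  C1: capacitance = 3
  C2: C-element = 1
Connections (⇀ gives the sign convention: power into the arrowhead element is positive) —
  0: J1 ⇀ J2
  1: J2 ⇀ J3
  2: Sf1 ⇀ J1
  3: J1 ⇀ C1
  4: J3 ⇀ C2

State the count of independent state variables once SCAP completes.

β2 stroke→Sf1  (Sf1: flow source, stroke at near end)
β0 stroke→J1  (J1 flow already set via bond 2)
β3 stroke→J1  (J1: bond 2 brought flow, rest push out)
β1 stroke→J2  (1-jn J2 has f-setter on 0)
β4 stroke→J3  (common-f at J3 fixed by 1)

2  (C1, C2 all integral)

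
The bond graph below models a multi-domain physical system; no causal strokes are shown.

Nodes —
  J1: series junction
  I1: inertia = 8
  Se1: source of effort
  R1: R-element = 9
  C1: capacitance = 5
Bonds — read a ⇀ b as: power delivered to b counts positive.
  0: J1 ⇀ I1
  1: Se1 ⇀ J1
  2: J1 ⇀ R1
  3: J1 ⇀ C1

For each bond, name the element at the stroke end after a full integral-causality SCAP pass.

b0 stroke→I1
b1 stroke→J1
b2 stroke→J1
b3 stroke→J1

β1 |J1  (source Se1 imposes e)
β0 |I1  (I1 integral (f out))
β2 |J1  (J1: bond 0 brought flow, rest push out)
β3 |J1  (1-jn J1 has f-setter on 0)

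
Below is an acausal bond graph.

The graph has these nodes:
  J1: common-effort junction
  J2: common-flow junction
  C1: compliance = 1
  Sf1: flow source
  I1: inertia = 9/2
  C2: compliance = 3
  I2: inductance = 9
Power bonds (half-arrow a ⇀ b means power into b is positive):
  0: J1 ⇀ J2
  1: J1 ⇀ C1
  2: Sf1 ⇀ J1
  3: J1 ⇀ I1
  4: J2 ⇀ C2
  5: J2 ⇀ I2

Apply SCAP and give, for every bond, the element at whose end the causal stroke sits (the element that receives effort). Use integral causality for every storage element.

b2 →Sf1  (source Sf1 imposes f)
b1 →J1  (C1 outputs effort q/C1)
b0 →J2  (J1: bond 1 brought effort, rest push out)
b3 →I1  (0-jn J1 has e-setter on 1)
b4 →J2  (C2 integral (e out))
b5 →I2  (closing 1-jn rule on J2)

#0 →J2
#1 →J1
#2 →Sf1
#3 →I1
#4 →J2
#5 →I2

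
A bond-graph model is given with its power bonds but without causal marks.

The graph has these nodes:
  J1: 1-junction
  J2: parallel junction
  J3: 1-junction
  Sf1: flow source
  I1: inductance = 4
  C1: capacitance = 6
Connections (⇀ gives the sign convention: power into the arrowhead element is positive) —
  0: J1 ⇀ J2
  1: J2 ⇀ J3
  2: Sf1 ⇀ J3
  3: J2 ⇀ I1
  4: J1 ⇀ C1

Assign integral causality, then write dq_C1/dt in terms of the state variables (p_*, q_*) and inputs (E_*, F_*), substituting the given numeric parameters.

dq_C1/dt = F_Sf1 + p_I1/4

#2 stroke→Sf1  (Sf1 fixes flow; stroke at Sf1)
#1 stroke→J3  (J3 flow already set via bond 2)
#3 stroke→I1  (I1 outputs flow p/I1)
#0 stroke→J2  (only one effort-in slot at J2)
#4 stroke→J1  (J1 flow already set via bond 0)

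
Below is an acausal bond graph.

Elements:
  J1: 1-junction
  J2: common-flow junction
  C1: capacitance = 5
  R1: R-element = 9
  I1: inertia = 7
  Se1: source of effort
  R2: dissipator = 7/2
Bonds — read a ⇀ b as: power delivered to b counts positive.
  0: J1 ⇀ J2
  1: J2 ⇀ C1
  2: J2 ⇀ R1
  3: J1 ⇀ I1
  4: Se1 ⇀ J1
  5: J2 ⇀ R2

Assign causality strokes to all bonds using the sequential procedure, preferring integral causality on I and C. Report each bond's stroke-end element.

b4 →J1  (source Se1 imposes e)
b1 →J2  (prefer integral on C1)
b3 →I1  (I1: I, integral causality)
b0 →J1  (J1: bond 3 brought flow, rest push out)
b2 →J2  (J2: bond 0 brought flow, rest push out)
b5 →J2  (common-f at J2 fixed by 0)

bond 0 stroke→J1
bond 1 stroke→J2
bond 2 stroke→J2
bond 3 stroke→I1
bond 4 stroke→J1
bond 5 stroke→J2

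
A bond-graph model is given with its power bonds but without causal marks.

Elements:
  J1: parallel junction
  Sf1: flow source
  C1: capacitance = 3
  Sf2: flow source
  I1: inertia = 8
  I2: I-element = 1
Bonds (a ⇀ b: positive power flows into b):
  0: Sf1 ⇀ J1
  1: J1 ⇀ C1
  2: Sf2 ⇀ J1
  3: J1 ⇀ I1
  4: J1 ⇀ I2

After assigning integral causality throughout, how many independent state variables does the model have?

3  (C1, I1, I2 all integral)

bond 0 stroke at Sf1  (Sf1 fixes flow; stroke at Sf1)
bond 2 stroke at Sf2  (Sf2 fixes flow; stroke at Sf2)
bond 1 stroke at J1  (C1: C, integral causality)
bond 3 stroke at I1  (J1: bond 1 brought effort, rest push out)
bond 4 stroke at I2  (common-e at J1 fixed by 1)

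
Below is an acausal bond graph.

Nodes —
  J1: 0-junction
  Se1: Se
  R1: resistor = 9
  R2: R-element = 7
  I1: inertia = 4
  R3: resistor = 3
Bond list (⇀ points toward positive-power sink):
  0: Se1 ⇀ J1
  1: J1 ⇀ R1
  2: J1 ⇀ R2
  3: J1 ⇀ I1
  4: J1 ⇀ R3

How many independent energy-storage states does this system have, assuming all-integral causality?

β0 stroke at J1  (Se1 (Se) sets effort on bond)
β1 stroke at R1  (J1: bond 0 brought effort, rest push out)
β2 stroke at R2  (0-jn J1 has e-setter on 0)
β3 stroke at I1  (J1: bond 0 brought effort, rest push out)
β4 stroke at R3  (0-jn J1 has e-setter on 0)

1  (I1 all integral)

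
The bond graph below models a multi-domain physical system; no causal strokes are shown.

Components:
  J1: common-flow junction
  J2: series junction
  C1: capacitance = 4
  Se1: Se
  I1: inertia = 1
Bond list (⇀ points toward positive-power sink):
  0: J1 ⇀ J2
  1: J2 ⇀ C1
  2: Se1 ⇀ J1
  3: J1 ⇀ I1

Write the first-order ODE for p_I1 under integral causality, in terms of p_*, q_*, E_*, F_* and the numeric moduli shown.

#2 stroke→J1  (Se1: effort source, stroke at far end)
#1 stroke→J2  (prefer integral on C1)
#0 stroke→J1  (closing 1-jn rule on J2)
#3 stroke→I1  (J1: last free bond brings flow in)

dp_I1/dt = E_Se1 - q_C1/4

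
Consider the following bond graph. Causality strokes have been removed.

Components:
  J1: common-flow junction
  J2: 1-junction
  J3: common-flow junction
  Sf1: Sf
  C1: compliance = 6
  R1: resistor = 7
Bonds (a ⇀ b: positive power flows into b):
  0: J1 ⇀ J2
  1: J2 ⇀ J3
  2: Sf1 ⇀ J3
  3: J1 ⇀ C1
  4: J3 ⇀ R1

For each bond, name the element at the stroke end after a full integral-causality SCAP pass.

#0 →J2
#1 →J3
#2 →Sf1
#3 →J1
#4 →J3

b2 stroke→Sf1  (source Sf1 imposes f)
b1 stroke→J3  (1-jn J3 has f-setter on 2)
b4 stroke→J3  (J3 flow already set via bond 2)
b0 stroke→J2  (J2: bond 1 brought flow, rest push out)
b3 stroke→J1  (J1 flow already set via bond 0)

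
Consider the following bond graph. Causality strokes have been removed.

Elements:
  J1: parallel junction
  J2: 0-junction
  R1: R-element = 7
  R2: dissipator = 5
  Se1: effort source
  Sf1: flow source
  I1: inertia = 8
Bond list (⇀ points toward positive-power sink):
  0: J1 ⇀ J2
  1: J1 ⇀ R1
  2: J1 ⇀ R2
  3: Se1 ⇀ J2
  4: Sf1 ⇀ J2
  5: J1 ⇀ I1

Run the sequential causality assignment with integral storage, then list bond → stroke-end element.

b3 →J2  (Se1: effort source, stroke at far end)
b4 →Sf1  (Sf1 (Sf) sets flow on bond)
b0 →J1  (J2: bond 3 brought effort, rest push out)
b1 →R1  (0-jn J1 has e-setter on 0)
b2 →R2  (0-jn J1 has e-setter on 0)
b5 →I1  (J1 effort already set via bond 0)

#0 stroke→J1
#1 stroke→R1
#2 stroke→R2
#3 stroke→J2
#4 stroke→Sf1
#5 stroke→I1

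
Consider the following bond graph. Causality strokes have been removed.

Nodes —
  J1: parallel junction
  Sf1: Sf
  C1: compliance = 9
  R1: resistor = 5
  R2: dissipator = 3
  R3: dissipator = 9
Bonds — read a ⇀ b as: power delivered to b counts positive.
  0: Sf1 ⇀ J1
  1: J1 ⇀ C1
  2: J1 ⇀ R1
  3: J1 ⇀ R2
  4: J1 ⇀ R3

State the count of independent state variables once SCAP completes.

1  (C1 all integral)

b0 |Sf1  (source Sf1 imposes f)
b1 |J1  (C1 integral (e out))
b2 |R1  (0-jn J1 has e-setter on 1)
b3 |R2  (0-jn J1 has e-setter on 1)
b4 |R3  (J1: bond 1 brought effort, rest push out)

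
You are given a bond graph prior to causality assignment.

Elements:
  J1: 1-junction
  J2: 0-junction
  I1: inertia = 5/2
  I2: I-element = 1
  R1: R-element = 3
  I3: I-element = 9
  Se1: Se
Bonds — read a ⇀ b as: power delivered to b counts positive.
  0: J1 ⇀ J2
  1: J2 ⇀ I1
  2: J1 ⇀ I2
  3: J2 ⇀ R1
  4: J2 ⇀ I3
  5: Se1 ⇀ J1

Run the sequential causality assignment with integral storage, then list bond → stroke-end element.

b0 |J1
b1 |I1
b2 |I2
b3 |J2
b4 |I3
b5 |J1

b5 |J1  (source Se1 imposes e)
b1 |I1  (I1 integral (f out))
b2 |I2  (prefer integral on I2)
b0 |J1  (J1 flow already set via bond 2)
b4 |I3  (I3 integral (f out))
b3 |J2  (only one effort-in slot at J2)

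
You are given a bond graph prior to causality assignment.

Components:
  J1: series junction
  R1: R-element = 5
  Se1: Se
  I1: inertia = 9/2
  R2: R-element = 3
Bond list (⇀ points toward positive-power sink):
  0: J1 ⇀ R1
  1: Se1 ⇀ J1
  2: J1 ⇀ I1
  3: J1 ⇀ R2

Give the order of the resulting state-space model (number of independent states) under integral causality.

#1 stroke→J1  (source Se1 imposes e)
#2 stroke→I1  (I1 integral (f out))
#0 stroke→J1  (common-f at J1 fixed by 2)
#3 stroke→J1  (1-jn J1 has f-setter on 2)

1  (I1 all integral)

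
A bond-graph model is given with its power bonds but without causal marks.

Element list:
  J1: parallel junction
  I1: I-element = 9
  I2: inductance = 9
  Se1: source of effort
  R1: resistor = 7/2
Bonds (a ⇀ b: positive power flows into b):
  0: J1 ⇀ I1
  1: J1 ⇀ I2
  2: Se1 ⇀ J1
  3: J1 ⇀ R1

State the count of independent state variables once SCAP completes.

2  (I1, I2 all integral)

β2 →J1  (Se1 fixes effort; stroke away)
β0 →I1  (J1: bond 2 brought effort, rest push out)
β1 →I2  (J1: bond 2 brought effort, rest push out)
β3 →R1  (J1 effort already set via bond 2)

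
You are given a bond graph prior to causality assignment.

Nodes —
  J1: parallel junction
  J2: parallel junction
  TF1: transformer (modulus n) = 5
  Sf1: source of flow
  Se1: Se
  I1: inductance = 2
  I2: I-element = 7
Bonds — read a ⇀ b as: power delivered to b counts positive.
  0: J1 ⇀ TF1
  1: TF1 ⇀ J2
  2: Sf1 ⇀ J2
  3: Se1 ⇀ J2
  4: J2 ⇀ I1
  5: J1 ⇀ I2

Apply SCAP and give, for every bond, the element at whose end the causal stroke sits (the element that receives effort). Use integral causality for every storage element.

#0 stroke at J1
#1 stroke at TF1
#2 stroke at Sf1
#3 stroke at J2
#4 stroke at I1
#5 stroke at I2

b2 →Sf1  (Sf1: flow source, stroke at near end)
b3 →J2  (Se1 fixes effort; stroke away)
b1 →TF1  (J2: bond 3 brought effort, rest push out)
b4 →I1  (J2: bond 3 brought effort, rest push out)
b0 →J1  (through TF1, causality passes straight; one stroke at TF1)
b5 →I2  (J1 effort already set via bond 0)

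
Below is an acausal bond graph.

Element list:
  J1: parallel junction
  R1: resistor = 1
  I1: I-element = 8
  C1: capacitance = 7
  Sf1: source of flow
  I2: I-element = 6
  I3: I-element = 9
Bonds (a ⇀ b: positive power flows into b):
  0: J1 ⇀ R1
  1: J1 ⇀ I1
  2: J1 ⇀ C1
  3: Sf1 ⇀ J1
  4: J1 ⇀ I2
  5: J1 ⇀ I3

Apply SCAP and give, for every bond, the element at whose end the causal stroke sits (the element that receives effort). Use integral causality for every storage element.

b0 |R1
b1 |I1
b2 |J1
b3 |Sf1
b4 |I2
b5 |I3

b3 |Sf1  (source Sf1 imposes f)
b1 |I1  (I1 integral (f out))
b2 |J1  (C1 integral (e out))
b0 |R1  (0-jn J1 has e-setter on 2)
b4 |I2  (common-e at J1 fixed by 2)
b5 |I3  (0-jn J1 has e-setter on 2)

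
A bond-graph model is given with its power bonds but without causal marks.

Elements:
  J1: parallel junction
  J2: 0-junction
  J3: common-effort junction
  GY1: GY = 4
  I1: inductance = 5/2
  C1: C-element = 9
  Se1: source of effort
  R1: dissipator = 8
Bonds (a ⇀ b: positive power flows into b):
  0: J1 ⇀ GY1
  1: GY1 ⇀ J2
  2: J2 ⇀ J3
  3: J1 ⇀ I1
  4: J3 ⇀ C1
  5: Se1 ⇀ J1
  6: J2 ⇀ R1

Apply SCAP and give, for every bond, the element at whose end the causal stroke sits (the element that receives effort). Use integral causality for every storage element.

bond 5 stroke→J1  (Se1: effort source, stroke at far end)
bond 0 stroke→GY1  (J1: bond 5 brought effort, rest push out)
bond 3 stroke→I1  (common-e at J1 fixed by 5)
bond 1 stroke→GY1  (GY GY1: same side as bond 0)
bond 4 stroke→J3  (C1: C, integral causality)
bond 2 stroke→J2  (0-jn J3 has e-setter on 4)
bond 6 stroke→R1  (0-jn J2 has e-setter on 2)

bond 0 |GY1
bond 1 |GY1
bond 2 |J2
bond 3 |I1
bond 4 |J3
bond 5 |J1
bond 6 |R1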